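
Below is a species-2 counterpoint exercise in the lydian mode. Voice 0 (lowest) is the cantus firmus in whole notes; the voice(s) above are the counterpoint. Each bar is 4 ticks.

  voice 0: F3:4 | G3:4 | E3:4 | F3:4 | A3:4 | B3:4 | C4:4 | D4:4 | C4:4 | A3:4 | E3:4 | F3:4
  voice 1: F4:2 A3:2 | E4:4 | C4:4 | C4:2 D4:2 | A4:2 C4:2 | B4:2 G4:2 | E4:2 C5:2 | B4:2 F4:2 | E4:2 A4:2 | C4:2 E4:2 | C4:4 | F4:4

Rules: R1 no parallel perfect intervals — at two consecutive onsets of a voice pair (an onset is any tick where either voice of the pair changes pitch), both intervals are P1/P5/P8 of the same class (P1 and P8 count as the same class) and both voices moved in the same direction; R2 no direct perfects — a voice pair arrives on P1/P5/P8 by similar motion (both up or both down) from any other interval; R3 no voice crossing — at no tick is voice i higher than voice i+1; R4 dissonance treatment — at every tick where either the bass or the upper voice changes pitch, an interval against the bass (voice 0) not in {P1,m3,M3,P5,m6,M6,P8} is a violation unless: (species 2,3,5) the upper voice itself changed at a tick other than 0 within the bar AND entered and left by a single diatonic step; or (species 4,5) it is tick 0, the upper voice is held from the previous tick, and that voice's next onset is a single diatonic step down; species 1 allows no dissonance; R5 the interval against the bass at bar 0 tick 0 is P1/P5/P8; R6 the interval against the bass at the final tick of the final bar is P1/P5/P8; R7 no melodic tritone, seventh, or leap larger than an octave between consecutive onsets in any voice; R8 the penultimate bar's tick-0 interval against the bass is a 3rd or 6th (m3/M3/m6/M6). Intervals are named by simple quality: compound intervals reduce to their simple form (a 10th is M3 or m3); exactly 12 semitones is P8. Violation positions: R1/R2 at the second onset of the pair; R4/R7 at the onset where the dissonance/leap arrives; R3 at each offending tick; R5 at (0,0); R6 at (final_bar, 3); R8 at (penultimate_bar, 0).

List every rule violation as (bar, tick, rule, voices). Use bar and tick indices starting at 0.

(4, 0, R2, (0, 1))
(5, 0, R2, (0, 1))
(5, 0, R7, (1,))
(7, 2, R7, (1,))
(11, 0, R2, (0, 1))

bar 0: v0=F3 v1=F4 downbeat P8
bar 1: v0=G3 v1=E4 downbeat M6
bar 2: v0=E3 v1=C4 downbeat m6
bar 3: v0=F3 v1=C4 downbeat P5
bar 4: v0=A3 v1=A4 downbeat P8
bar 5: v0=B3 v1=B4 downbeat P8
bar 6: v0=C4 v1=E4 downbeat M3
bar 7: v0=D4 v1=B4 downbeat M6
bar 8: v0=C4 v1=E4 downbeat M3
bar 9: v0=A3 v1=C4 downbeat m3
bar 10: v0=E3 v1=C4 downbeat m6
bar 11: v0=F3 v1=F4 downbeat P8
  -> R2 @ bar 4 tick 0 v(0, 1): F3/D4 M6 -> A3/A4 P8 similar
  -> R2 @ bar 5 tick 0 v(0, 1): A3/C4 m3 -> B3/B4 P8 similar
  -> R7 @ bar 5 tick 0 v(1,): C4->B4 leap 11st
  -> R7 @ bar 7 tick 2 v(1,): B4->F4 leap 6st
  -> R2 @ bar 11 tick 0 v(0, 1): E3/C4 m6 -> F3/F4 P8 similar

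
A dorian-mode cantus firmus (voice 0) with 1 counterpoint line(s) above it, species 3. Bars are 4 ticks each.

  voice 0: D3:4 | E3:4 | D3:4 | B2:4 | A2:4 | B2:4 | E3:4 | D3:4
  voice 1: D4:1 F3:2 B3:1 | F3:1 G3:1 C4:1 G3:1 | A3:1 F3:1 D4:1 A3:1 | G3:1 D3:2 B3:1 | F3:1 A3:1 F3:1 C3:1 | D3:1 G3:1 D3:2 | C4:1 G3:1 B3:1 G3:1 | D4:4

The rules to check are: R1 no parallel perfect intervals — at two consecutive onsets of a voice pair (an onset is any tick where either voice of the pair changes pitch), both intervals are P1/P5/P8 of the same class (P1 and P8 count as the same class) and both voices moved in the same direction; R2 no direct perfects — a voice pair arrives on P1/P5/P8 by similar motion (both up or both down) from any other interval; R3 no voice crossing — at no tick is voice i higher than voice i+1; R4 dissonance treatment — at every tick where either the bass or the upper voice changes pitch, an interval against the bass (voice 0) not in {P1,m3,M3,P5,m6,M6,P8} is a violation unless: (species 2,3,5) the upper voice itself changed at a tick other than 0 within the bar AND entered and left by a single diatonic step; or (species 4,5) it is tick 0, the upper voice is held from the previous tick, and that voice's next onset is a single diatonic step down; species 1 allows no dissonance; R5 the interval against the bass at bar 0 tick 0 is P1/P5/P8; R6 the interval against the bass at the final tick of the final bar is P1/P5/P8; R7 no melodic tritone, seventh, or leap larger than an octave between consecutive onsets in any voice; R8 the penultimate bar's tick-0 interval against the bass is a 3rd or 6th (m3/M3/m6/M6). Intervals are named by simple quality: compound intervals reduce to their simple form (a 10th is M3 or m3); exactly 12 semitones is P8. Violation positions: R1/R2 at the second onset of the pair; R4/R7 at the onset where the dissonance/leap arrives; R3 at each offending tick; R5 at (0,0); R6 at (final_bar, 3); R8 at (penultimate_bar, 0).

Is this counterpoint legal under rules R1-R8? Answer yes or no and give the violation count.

bar 0: v0=D3 v1=D4 (P8)
bar 1: v0=E3 v1=F3 (m2)
bar 2: v0=D3 v1=A3 (P5)
bar 3: v0=B2 v1=G3 (m6)
bar 4: v0=A2 v1=F3 (m6)
bar 5: v0=B2 v1=D3 (m3)
bar 6: v0=E3 v1=C4 (m6)
bar 7: v0=D3 v1=D4 (P8)
  R7 @ bar0.3: F3->B3 leap 6st
  R4 @ bar1.0: E3/F3 m2 untreated
  R7 @ bar1.0: B3->F3 leap 6st
  R7 @ bar4.0: B3->F3 leap 6st
  R7 @ bar6.0: D3->C4 leap 10st

No (5 violations)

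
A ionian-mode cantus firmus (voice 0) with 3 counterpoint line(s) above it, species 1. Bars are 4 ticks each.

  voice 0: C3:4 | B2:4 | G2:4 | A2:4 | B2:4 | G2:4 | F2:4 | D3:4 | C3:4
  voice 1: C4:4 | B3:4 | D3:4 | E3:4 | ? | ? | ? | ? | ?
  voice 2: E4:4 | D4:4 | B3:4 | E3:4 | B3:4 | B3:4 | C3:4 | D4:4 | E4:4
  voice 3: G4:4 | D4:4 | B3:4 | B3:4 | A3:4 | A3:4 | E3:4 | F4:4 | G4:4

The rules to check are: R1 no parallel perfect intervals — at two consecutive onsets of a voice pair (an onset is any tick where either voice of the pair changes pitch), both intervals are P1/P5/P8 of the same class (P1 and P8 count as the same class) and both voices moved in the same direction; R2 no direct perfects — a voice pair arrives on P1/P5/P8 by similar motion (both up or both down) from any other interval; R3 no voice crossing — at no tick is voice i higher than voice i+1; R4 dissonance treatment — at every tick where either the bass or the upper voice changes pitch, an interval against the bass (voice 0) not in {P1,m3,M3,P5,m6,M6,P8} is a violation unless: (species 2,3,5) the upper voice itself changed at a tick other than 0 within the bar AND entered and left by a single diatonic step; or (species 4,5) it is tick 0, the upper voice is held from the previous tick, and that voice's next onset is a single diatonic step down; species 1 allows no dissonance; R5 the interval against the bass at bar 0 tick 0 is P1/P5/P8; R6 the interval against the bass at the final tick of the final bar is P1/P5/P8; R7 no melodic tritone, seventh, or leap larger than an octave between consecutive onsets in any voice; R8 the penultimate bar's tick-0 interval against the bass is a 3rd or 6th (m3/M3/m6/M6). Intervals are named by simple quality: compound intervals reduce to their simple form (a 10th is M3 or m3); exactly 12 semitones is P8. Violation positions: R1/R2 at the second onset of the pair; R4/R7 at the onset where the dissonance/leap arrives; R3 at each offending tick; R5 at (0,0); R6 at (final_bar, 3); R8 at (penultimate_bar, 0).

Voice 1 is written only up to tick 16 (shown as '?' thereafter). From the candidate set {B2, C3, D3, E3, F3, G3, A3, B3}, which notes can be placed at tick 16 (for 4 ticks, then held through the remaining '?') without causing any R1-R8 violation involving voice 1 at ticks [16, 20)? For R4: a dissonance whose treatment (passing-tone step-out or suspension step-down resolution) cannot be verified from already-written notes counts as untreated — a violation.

{B2, G3}

B2: legal
C3: violates R4
D3: violates R1
E3: violates R4
F3: violates R4
G3: legal
A3: violates R4
B3: violates R1,R2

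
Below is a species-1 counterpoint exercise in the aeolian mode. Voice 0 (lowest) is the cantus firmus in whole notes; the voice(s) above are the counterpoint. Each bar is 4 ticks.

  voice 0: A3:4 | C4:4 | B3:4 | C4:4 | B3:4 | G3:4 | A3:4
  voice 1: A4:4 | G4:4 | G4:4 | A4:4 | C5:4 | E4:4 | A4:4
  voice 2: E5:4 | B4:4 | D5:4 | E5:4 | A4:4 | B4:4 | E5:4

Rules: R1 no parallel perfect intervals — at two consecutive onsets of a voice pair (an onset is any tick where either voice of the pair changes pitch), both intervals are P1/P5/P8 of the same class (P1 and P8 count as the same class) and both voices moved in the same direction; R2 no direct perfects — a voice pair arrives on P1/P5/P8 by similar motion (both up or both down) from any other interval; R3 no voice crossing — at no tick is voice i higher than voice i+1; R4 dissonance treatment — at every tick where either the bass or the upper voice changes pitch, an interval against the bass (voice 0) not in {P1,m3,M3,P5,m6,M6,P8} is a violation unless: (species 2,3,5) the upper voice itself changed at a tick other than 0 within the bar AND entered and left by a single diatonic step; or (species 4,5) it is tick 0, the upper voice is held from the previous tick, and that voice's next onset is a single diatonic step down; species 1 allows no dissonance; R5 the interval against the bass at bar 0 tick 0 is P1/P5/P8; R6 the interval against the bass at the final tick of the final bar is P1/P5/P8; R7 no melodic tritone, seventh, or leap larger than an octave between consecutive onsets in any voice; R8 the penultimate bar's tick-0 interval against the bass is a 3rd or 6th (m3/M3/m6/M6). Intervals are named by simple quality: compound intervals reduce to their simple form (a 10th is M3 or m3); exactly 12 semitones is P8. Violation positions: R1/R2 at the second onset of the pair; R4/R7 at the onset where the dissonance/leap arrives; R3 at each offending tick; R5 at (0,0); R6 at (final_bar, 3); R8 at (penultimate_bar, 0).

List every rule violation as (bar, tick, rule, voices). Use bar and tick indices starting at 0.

bar 0: v0=A3 v1=A4 v2=E5 downbeat P5
bar 1: v0=C4 v1=G4 v2=B4 downbeat M7
bar 2: v0=B3 v1=G4 v2=D5 downbeat m3
bar 3: v0=C4 v1=A4 v2=E5 downbeat M3
bar 4: v0=B3 v1=C5 v2=A4 downbeat m7
bar 5: v0=G3 v1=E4 v2=B4 downbeat M3
bar 6: v0=A3 v1=A4 v2=E5 downbeat P5
  -> R4 @ bar 1 tick 0 v(0, 2): C4/B4 M7 untreated
  -> R1 @ bar 3 tick 0 v(1, 2): G4/D5 P5 -> A4/E5 P5 similar
  -> R3 @ bar 4 tick 0 v(1, 2): C5 above A4
  -> R4 @ bar 4 tick 0 v(0, 1): B3/C5 m2 untreated
  -> R4 @ bar 4 tick 0 v(0, 2): B3/A4 m7 untreated
  -> R3 @ bar 4 tick 1 v(1, 2): C5 above A4
  -> R3 @ bar 4 tick 2 v(1, 2): C5 above A4
  -> R3 @ bar 4 tick 3 v(1, 2): C5 above A4
  -> R1 @ bar 6 tick 0 v(1, 2): E4/B4 P5 -> A4/E5 P5 similar
  -> R2 @ bar 6 tick 0 v(0, 1): G3/E4 M6 -> A3/A4 P8 similar
  -> R2 @ bar 6 tick 0 v(0, 2): G3/B4 M3 -> A3/E5 P5 similar

(1, 0, R4, (0, 2))
(3, 0, R1, (1, 2))
(4, 0, R3, (1, 2))
(4, 0, R4, (0, 1))
(4, 0, R4, (0, 2))
(4, 1, R3, (1, 2))
(4, 2, R3, (1, 2))
(4, 3, R3, (1, 2))
(6, 0, R1, (1, 2))
(6, 0, R2, (0, 1))
(6, 0, R2, (0, 2))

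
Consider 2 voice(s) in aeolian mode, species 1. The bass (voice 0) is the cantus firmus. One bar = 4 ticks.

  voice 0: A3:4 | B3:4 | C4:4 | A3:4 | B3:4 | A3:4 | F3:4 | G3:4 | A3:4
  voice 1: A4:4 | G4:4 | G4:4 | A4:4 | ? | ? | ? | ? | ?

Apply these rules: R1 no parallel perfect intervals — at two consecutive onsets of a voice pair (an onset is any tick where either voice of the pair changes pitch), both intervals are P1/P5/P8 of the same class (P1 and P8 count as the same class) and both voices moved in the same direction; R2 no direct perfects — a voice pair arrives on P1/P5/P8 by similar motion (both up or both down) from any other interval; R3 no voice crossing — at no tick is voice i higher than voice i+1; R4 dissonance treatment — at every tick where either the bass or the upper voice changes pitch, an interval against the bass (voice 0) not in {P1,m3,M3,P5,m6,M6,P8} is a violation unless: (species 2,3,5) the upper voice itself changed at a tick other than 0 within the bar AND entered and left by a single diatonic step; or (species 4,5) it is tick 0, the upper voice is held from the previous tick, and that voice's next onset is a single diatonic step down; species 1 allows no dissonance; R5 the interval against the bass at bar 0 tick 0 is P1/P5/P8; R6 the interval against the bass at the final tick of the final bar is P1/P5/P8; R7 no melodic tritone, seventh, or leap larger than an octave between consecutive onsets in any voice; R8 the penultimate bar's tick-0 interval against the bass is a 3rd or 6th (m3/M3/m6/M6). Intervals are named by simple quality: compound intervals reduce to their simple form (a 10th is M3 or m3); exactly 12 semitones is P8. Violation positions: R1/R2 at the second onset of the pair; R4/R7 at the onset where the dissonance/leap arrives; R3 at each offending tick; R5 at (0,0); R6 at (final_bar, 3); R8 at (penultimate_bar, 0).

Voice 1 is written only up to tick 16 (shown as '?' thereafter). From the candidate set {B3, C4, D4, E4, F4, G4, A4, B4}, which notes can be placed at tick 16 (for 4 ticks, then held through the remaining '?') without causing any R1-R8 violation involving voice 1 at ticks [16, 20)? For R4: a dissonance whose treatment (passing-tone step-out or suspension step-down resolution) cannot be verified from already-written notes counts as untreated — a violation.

B3: violates R7
C4: violates R4
D4: legal
E4: violates R4
F4: violates R4
G4: legal
A4: violates R4
B4: violates R1

{D4, G4}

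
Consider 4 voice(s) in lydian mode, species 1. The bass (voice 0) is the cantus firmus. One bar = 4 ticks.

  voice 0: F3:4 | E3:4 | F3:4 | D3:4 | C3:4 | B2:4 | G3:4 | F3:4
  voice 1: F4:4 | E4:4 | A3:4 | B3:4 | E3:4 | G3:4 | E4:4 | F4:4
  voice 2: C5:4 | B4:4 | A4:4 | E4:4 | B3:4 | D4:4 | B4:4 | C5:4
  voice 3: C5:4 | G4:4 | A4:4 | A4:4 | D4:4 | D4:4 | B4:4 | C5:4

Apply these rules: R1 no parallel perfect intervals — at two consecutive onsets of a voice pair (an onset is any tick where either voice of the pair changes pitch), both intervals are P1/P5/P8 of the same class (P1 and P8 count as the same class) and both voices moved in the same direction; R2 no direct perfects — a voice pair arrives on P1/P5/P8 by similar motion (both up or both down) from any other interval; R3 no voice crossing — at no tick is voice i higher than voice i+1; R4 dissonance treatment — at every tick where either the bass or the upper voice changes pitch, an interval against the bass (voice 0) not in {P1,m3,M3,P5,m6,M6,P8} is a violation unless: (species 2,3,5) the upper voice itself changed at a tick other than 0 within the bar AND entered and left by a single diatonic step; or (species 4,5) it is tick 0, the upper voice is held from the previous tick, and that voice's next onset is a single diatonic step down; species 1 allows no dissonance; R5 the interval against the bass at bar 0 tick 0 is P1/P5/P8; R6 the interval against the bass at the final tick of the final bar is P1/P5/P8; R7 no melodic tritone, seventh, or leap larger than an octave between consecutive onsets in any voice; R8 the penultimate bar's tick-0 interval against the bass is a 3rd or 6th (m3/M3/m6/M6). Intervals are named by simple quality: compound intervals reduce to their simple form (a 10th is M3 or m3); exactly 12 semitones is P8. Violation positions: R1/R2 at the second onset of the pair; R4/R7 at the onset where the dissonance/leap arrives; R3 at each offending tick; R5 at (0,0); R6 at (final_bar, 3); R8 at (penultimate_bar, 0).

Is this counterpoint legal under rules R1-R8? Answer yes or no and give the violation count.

No (19 violations)

bar 0: v0=F3 v1=F4 v2=C5 v3=C5 (P5)
bar 1: v0=E3 v1=E4 v2=B4 v3=G4 (m3)
bar 2: v0=F3 v1=A3 v2=A4 v3=A4 (M3)
bar 3: v0=D3 v1=B3 v2=E4 v3=A4 (P5)
bar 4: v0=C3 v1=E3 v2=B3 v3=D4 (M2)
bar 5: v0=B2 v1=G3 v2=D4 v3=D4 (m3)
bar 6: v0=G3 v1=E4 v2=B4 v3=B4 (M3)
bar 7: v0=F3 v1=F4 v2=C5 v3=C5 (P5)
  R1 @ bar1.0: F3/F4 P8 -> E3/E4 P8 similar
  R1 @ bar1.0: F3/C5 P5 -> E3/B4 P5 similar
  R1 @ bar1.0: F4/C5 P5 -> E4/B4 P5 similar
  R3 @ bar1.0: B4 above G4
  R3 @ bar1.1: B4 above G4
  R3 @ bar1.2: B4 above G4
  R3 @ bar1.3: B4 above G4
  R2 @ bar2.0: E4/B4 P5 -> A3/A4 P8 similar
  R4 @ bar3.0: D3/E4 M2 untreated
  R2 @ bar4.0: B3/E4 P4 -> E3/B3 P5 similar
  R4 @ bar4.0: C3/B3 M7 untreated
  R4 @ bar4.0: C3/D4 M2 untreated
  R1 @ bar5.0: E3/B3 P5 -> G3/D4 P5 similar
  R1 @ bar6.0: G3/D4 P5 -> E4/B4 P5 similar
  R1 @ bar6.0: G3/D4 P5 -> E4/B4 P5 similar
  R1 @ bar6.0: D4/D4 P1 -> B4/B4 P1 similar
  R1 @ bar7.0: E4/B4 P5 -> F4/C5 P5 similar
  R1 @ bar7.0: E4/B4 P5 -> F4/C5 P5 similar
  R1 @ bar7.0: B4/B4 P1 -> C5/C5 P1 similar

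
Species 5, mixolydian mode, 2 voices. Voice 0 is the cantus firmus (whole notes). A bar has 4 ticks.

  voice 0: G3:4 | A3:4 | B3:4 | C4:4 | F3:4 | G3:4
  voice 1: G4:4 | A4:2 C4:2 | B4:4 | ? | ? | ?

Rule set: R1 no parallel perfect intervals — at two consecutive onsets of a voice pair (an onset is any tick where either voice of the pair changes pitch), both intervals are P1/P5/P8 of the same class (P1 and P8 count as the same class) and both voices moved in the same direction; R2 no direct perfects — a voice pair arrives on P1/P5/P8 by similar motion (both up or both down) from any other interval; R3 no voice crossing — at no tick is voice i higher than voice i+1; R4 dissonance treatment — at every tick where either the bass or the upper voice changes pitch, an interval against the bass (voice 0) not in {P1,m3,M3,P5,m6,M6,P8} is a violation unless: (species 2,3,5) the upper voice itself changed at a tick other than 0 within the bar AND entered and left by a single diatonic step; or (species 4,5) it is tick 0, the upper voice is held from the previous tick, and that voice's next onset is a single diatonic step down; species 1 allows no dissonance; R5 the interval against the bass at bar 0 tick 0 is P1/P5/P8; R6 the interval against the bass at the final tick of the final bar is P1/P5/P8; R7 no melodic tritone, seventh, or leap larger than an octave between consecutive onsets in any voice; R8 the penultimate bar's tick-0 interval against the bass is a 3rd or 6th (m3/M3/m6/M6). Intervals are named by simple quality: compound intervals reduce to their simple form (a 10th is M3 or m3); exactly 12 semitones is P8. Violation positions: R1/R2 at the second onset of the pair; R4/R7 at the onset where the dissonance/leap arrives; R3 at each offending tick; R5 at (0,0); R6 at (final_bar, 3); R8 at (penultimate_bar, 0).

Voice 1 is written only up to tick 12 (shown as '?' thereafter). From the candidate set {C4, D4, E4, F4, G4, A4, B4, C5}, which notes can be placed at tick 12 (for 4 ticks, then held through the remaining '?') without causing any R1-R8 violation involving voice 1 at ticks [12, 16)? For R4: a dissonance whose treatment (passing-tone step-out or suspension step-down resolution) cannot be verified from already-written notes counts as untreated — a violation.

{A4, E4, G4}

C4: violates R7
D4: violates R4
E4: legal
F4: violates R4,R7
G4: legal
A4: legal
B4: violates R4
C5: violates R1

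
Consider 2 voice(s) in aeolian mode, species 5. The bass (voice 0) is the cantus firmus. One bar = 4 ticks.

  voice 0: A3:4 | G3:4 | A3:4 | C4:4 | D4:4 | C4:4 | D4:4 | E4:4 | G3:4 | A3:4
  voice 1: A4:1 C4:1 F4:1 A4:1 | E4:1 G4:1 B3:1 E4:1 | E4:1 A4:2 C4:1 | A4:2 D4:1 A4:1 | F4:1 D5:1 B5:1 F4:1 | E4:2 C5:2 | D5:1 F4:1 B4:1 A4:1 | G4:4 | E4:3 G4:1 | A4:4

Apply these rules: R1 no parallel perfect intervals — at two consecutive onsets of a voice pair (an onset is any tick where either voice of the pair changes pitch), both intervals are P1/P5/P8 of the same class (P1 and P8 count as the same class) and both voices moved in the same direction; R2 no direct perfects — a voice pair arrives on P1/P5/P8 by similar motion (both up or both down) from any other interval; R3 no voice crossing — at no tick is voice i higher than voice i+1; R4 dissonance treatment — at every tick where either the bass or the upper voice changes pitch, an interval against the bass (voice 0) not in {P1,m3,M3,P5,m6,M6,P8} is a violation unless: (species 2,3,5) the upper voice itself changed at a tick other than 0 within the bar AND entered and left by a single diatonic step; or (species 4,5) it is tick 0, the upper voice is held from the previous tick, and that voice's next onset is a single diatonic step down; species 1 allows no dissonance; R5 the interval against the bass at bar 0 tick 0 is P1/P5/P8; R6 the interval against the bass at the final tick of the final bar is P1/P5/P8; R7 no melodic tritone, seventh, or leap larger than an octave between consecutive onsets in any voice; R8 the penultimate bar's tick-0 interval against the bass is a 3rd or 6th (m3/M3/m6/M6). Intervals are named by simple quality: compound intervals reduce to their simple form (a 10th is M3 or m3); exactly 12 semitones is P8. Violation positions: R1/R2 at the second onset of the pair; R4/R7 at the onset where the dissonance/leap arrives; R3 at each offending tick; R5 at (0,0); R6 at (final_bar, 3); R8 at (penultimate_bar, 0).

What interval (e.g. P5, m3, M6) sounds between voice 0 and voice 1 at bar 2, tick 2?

P8

voice 0=A3 voice 1=A4 -> P8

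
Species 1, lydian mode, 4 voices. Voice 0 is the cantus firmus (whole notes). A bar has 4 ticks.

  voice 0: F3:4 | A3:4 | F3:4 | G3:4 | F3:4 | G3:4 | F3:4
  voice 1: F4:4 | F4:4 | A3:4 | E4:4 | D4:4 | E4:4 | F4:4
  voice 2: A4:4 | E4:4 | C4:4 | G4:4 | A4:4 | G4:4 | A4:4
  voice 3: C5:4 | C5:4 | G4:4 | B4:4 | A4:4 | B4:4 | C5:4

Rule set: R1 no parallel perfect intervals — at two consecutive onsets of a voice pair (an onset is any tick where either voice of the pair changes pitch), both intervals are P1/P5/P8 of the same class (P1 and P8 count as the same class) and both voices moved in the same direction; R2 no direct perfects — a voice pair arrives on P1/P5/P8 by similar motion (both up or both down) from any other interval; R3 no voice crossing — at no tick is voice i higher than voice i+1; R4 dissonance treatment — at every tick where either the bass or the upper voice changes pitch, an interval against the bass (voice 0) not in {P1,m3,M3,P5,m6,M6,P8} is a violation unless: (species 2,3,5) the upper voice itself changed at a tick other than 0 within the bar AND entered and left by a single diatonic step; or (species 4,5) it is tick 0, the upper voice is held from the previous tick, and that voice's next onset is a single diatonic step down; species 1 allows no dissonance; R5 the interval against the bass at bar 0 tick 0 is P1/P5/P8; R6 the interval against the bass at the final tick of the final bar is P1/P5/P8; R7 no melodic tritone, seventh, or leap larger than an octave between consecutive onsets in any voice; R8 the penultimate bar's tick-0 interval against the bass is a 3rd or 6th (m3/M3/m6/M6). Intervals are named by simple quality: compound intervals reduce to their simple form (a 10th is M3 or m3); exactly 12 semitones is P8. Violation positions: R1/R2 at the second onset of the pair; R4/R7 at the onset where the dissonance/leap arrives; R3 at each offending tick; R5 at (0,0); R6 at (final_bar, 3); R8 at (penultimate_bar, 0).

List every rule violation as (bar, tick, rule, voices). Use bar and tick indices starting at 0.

(0, 0, R5, (0, 2))
(1, 0, R3, (1, 2))
(1, 1, R3, (1, 2))
(1, 2, R3, (1, 2))
(1, 3, R3, (1, 2))
(2, 0, R1, (0, 2))
(2, 0, R2, (2, 3))
(2, 0, R4, (0, 3))
(3, 0, R2, (0, 2))
(3, 0, R2, (1, 3))
(4, 0, R1, (1, 3))
(5, 0, R1, (1, 3))
(5, 0, R8, (0, 2))
(6, 0, R1, (1, 3))
(6, 3, R6, (0, 2))

bar 0: v0=F3 v1=F4 v2=A4 v3=C5 downbeat P5
bar 1: v0=A3 v1=F4 v2=E4 v3=C5 downbeat m3
bar 2: v0=F3 v1=A3 v2=C4 v3=G4 downbeat M2
bar 3: v0=G3 v1=E4 v2=G4 v3=B4 downbeat M3
bar 4: v0=F3 v1=D4 v2=A4 v3=A4 downbeat M3
bar 5: v0=G3 v1=E4 v2=G4 v3=B4 downbeat M3
bar 6: v0=F3 v1=F4 v2=A4 v3=C5 downbeat P5
  -> R5 @ bar 0 tick 0 v(0, 2): opens on M3
  -> R3 @ bar 1 tick 0 v(1, 2): F4 above E4
  -> R3 @ bar 1 tick 1 v(1, 2): F4 above E4
  -> R3 @ bar 1 tick 2 v(1, 2): F4 above E4
  -> R3 @ bar 1 tick 3 v(1, 2): F4 above E4
  -> R1 @ bar 2 tick 0 v(0, 2): A3/E4 P5 -> F3/C4 P5 similar
  -> R2 @ bar 2 tick 0 v(2, 3): E4/C5 m6 -> C4/G4 P5 similar
  -> R4 @ bar 2 tick 0 v(0, 3): F3/G4 M2 untreated
  -> R2 @ bar 3 tick 0 v(0, 2): F3/C4 P5 -> G3/G4 P8 similar
  -> R2 @ bar 3 tick 0 v(1, 3): A3/G4 m7 -> E4/B4 P5 similar
  -> R1 @ bar 4 tick 0 v(1, 3): E4/B4 P5 -> D4/A4 P5 similar
  -> R1 @ bar 5 tick 0 v(1, 3): D4/A4 P5 -> E4/B4 P5 similar
  -> R8 @ bar 5 tick 0 v(0, 2): penult P8 not 3rd/6th
  -> R1 @ bar 6 tick 0 v(1, 3): E4/B4 P5 -> F4/C5 P5 similar
  -> R6 @ bar 6 tick 3 v(0, 2): closes on M3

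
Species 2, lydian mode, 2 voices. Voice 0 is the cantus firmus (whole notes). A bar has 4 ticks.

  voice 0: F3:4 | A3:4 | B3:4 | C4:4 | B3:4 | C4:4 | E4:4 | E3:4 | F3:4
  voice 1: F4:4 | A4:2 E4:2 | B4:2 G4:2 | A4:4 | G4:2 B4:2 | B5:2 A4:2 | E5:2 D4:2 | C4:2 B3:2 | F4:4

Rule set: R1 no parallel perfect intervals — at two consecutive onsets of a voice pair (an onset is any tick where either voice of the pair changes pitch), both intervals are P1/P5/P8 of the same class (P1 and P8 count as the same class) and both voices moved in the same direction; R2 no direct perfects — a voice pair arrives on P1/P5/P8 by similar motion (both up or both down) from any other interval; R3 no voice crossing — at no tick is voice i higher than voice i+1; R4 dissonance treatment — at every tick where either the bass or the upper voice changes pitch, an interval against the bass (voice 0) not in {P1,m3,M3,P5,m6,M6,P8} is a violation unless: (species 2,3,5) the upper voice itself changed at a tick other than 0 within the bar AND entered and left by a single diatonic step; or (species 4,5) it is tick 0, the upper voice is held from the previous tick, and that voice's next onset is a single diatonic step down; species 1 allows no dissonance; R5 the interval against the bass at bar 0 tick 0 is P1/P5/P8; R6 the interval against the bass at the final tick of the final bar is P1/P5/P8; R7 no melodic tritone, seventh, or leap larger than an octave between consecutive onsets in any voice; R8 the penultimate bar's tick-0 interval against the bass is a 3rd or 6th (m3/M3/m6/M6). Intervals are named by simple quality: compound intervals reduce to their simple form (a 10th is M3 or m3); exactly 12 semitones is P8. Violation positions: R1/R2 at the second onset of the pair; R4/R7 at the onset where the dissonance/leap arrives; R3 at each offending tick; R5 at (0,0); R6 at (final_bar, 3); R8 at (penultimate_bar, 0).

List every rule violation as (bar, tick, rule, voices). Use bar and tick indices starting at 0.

bar 0: v0=F3 v1=F4 downbeat P8
bar 1: v0=A3 v1=A4 downbeat P8
bar 2: v0=B3 v1=B4 downbeat P8
bar 3: v0=C4 v1=A4 downbeat M6
bar 4: v0=B3 v1=G4 downbeat m6
bar 5: v0=C4 v1=B5 downbeat M7
bar 6: v0=E4 v1=E5 downbeat P8
bar 7: v0=E3 v1=C4 downbeat m6
bar 8: v0=F3 v1=F4 downbeat P8
  -> R1 @ bar 1 tick 0 v(0, 1): F3/F4 P8 -> A3/A4 P8 similar
  -> R2 @ bar 2 tick 0 v(0, 1): A3/E4 P5 -> B3/B4 P8 similar
  -> R4 @ bar 5 tick 0 v(0, 1): C4/B5 M7 untreated
  -> R7 @ bar 5 tick 2 v(1,): B5->A4 leap 14st
  -> R2 @ bar 6 tick 0 v(0, 1): C4/A4 M6 -> E4/E5 P8 similar
  -> R3 @ bar 6 tick 2 v(0, 1): E4 above D4
  -> R4 @ bar 6 tick 2 v(0, 1): E4/D4 M2 untreated
  -> R7 @ bar 6 tick 2 v(1,): E5->D4 leap 14st
  -> R3 @ bar 6 tick 3 v(0, 1): E4 above D4
  -> R2 @ bar 8 tick 0 v(0, 1): E3/B3 P5 -> F3/F4 P8 similar
  -> R7 @ bar 8 tick 0 v(1,): B3->F4 leap 6st

(1, 0, R1, (0, 1))
(2, 0, R2, (0, 1))
(5, 0, R4, (0, 1))
(5, 2, R7, (1,))
(6, 0, R2, (0, 1))
(6, 2, R3, (0, 1))
(6, 2, R4, (0, 1))
(6, 2, R7, (1,))
(6, 3, R3, (0, 1))
(8, 0, R2, (0, 1))
(8, 0, R7, (1,))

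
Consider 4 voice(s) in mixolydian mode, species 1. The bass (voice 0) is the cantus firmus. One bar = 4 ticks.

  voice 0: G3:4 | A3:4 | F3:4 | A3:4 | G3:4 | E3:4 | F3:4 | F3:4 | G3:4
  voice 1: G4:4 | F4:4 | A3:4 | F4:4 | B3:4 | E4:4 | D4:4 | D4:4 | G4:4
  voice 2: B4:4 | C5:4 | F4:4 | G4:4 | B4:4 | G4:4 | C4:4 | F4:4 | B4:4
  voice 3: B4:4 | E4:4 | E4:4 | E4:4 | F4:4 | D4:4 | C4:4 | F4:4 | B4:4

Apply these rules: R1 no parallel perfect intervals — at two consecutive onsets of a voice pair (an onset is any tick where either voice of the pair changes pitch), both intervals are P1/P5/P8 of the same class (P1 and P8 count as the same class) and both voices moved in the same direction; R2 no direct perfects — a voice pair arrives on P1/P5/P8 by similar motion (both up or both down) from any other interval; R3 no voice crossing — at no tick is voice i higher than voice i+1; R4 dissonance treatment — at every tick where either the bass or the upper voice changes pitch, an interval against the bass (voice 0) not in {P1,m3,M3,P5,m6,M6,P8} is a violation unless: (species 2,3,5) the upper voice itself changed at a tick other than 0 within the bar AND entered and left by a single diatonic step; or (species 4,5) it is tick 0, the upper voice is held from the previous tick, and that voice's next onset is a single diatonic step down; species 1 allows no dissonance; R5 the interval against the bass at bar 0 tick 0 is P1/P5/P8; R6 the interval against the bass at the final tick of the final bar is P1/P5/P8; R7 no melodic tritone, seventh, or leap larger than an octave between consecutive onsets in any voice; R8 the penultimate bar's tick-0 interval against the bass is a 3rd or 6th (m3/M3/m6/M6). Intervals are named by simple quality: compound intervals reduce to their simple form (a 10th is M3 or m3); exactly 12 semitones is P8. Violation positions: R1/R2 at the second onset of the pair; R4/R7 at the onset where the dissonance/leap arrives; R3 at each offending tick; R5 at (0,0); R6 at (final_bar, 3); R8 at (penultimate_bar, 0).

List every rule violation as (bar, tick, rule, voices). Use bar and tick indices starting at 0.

bar 0: v0=G3 v1=G4 v2=B4 v3=B4 downbeat M3
bar 1: v0=A3 v1=F4 v2=C5 v3=E4 downbeat P5
bar 2: v0=F3 v1=A3 v2=F4 v3=E4 downbeat M7
bar 3: v0=A3 v1=F4 v2=G4 v3=E4 downbeat P5
bar 4: v0=G3 v1=B3 v2=B4 v3=F4 downbeat m7
bar 5: v0=E3 v1=E4 v2=G4 v3=D4 downbeat m7
bar 6: v0=F3 v1=D4 v2=C4 v3=C4 downbeat P5
bar 7: v0=F3 v1=D4 v2=F4 v3=F4 downbeat P8
bar 8: v0=G3 v1=G4 v2=B4 v3=B4 downbeat M3
  -> R5 @ bar 0 tick 0 v(0, 2): opens on M3
  -> R5 @ bar 0 tick 0 v(0, 3): opens on M3
  -> R3 @ bar 1 tick 0 v(2, 3): C5 above E4
  -> R3 @ bar 1 tick 1 v(2, 3): C5 above E4
  -> R3 @ bar 1 tick 2 v(2, 3): C5 above E4
  -> R3 @ bar 1 tick 3 v(2, 3): C5 above E4
  -> R2 @ bar 2 tick 0 v(0, 2): A3/C5 m3 -> F3/F4 P8 similar
  -> R3 @ bar 2 tick 0 v(2, 3): F4 above E4
  -> R4 @ bar 2 tick 0 v(0, 3): F3/E4 M7 untreated
  -> R3 @ bar 2 tick 1 v(2, 3): F4 above E4
  -> R3 @ bar 2 tick 2 v(2, 3): F4 above E4
  -> R3 @ bar 2 tick 3 v(2, 3): F4 above E4
  -> R3 @ bar 3 tick 0 v(2, 3): G4 above E4
  -> R4 @ bar 3 tick 0 v(0, 2): A3/G4 m7 untreated
  -> R3 @ bar 3 tick 1 v(2, 3): G4 above E4
  -> R3 @ bar 3 tick 2 v(2, 3): G4 above E4
  -> R3 @ bar 3 tick 3 v(2, 3): G4 above E4
  -> R3 @ bar 4 tick 0 v(2, 3): B4 above F4
  -> R4 @ bar 4 tick 0 v(0, 3): G3/F4 m7 untreated
  -> R7 @ bar 4 tick 0 v(1,): F4->B3 leap 6st
  -> R3 @ bar 4 tick 1 v(2, 3): B4 above F4
  -> R3 @ bar 4 tick 2 v(2, 3): B4 above F4
  -> R3 @ bar 4 tick 3 v(2, 3): B4 above F4
  -> R3 @ bar 5 tick 0 v(2, 3): G4 above D4
  -> R4 @ bar 5 tick 0 v(0, 3): E3/D4 m7 untreated
  -> R3 @ bar 5 tick 1 v(2, 3): G4 above D4
  -> R3 @ bar 5 tick 2 v(2, 3): G4 above D4
  -> R3 @ bar 5 tick 3 v(2, 3): G4 above D4
  -> R2 @ bar 6 tick 0 v(2, 3): G4/D4 P4 -> C4/C4 P1 similar
  -> R3 @ bar 6 tick 0 v(1, 2): D4 above C4
  -> R3 @ bar 6 tick 1 v(1, 2): D4 above C4
  -> R3 @ bar 6 tick 2 v(1, 2): D4 above C4
  -> R3 @ bar 6 tick 3 v(1, 2): D4 above C4
  -> R1 @ bar 7 tick 0 v(2, 3): C4/C4 P1 -> F4/F4 P1 similar
  -> R8 @ bar 7 tick 0 v(0, 2): penult P8 not 3rd/6th
  -> R8 @ bar 7 tick 0 v(0, 3): penult P8 not 3rd/6th
  -> R1 @ bar 8 tick 0 v(2, 3): F4/F4 P1 -> B4/B4 P1 similar
  -> R2 @ bar 8 tick 0 v(0, 1): F3/D4 M6 -> G3/G4 P8 similar
  -> R7 @ bar 8 tick 0 v(2,): F4->B4 leap 6st
  -> R7 @ bar 8 tick 0 v(3,): F4->B4 leap 6st
  -> R6 @ bar 8 tick 3 v(0, 2): closes on M3
  -> R6 @ bar 8 tick 3 v(0, 3): closes on M3

(0, 0, R5, (0, 2))
(0, 0, R5, (0, 3))
(1, 0, R3, (2, 3))
(1, 1, R3, (2, 3))
(1, 2, R3, (2, 3))
(1, 3, R3, (2, 3))
(2, 0, R2, (0, 2))
(2, 0, R3, (2, 3))
(2, 0, R4, (0, 3))
(2, 1, R3, (2, 3))
(2, 2, R3, (2, 3))
(2, 3, R3, (2, 3))
(3, 0, R3, (2, 3))
(3, 0, R4, (0, 2))
(3, 1, R3, (2, 3))
(3, 2, R3, (2, 3))
(3, 3, R3, (2, 3))
(4, 0, R3, (2, 3))
(4, 0, R4, (0, 3))
(4, 0, R7, (1,))
(4, 1, R3, (2, 3))
(4, 2, R3, (2, 3))
(4, 3, R3, (2, 3))
(5, 0, R3, (2, 3))
(5, 0, R4, (0, 3))
(5, 1, R3, (2, 3))
(5, 2, R3, (2, 3))
(5, 3, R3, (2, 3))
(6, 0, R2, (2, 3))
(6, 0, R3, (1, 2))
(6, 1, R3, (1, 2))
(6, 2, R3, (1, 2))
(6, 3, R3, (1, 2))
(7, 0, R1, (2, 3))
(7, 0, R8, (0, 2))
(7, 0, R8, (0, 3))
(8, 0, R1, (2, 3))
(8, 0, R2, (0, 1))
(8, 0, R7, (2,))
(8, 0, R7, (3,))
(8, 3, R6, (0, 2))
(8, 3, R6, (0, 3))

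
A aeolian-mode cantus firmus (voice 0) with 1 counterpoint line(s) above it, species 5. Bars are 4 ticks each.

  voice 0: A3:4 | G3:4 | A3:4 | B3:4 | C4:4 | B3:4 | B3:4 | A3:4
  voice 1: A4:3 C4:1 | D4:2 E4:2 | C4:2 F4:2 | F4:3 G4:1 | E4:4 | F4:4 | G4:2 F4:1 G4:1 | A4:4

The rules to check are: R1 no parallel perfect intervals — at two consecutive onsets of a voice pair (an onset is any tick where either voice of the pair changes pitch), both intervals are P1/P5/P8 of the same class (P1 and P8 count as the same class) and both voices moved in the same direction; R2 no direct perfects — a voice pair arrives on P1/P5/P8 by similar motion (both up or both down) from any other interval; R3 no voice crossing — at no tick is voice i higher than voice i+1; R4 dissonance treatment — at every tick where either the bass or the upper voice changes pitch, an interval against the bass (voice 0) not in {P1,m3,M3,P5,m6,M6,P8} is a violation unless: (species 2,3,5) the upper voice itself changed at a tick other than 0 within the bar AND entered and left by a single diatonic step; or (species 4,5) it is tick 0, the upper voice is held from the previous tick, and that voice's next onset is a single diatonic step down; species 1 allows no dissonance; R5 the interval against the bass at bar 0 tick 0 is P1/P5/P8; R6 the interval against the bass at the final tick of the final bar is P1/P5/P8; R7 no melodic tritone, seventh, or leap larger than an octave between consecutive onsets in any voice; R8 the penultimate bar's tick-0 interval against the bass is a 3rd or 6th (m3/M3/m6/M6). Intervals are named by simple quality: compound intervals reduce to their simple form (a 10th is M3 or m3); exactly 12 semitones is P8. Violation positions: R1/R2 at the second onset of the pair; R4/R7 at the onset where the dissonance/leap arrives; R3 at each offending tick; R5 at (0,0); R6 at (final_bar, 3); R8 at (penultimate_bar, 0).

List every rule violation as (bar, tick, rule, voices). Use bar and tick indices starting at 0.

bar 0: v0=A3 v1=A4 downbeat P8
bar 1: v0=G3 v1=D4 downbeat P5
bar 2: v0=A3 v1=C4 downbeat m3
bar 3: v0=B3 v1=F4 downbeat TT
bar 4: v0=C4 v1=E4 downbeat M3
bar 5: v0=B3 v1=F4 downbeat TT
bar 6: v0=B3 v1=G4 downbeat m6
bar 7: v0=A3 v1=A4 downbeat P8
  -> R4 @ bar 3 tick 0 v(0, 1): B3/F4 TT untreated
  -> R4 @ bar 5 tick 0 v(0, 1): B3/F4 TT untreated

(3, 0, R4, (0, 1))
(5, 0, R4, (0, 1))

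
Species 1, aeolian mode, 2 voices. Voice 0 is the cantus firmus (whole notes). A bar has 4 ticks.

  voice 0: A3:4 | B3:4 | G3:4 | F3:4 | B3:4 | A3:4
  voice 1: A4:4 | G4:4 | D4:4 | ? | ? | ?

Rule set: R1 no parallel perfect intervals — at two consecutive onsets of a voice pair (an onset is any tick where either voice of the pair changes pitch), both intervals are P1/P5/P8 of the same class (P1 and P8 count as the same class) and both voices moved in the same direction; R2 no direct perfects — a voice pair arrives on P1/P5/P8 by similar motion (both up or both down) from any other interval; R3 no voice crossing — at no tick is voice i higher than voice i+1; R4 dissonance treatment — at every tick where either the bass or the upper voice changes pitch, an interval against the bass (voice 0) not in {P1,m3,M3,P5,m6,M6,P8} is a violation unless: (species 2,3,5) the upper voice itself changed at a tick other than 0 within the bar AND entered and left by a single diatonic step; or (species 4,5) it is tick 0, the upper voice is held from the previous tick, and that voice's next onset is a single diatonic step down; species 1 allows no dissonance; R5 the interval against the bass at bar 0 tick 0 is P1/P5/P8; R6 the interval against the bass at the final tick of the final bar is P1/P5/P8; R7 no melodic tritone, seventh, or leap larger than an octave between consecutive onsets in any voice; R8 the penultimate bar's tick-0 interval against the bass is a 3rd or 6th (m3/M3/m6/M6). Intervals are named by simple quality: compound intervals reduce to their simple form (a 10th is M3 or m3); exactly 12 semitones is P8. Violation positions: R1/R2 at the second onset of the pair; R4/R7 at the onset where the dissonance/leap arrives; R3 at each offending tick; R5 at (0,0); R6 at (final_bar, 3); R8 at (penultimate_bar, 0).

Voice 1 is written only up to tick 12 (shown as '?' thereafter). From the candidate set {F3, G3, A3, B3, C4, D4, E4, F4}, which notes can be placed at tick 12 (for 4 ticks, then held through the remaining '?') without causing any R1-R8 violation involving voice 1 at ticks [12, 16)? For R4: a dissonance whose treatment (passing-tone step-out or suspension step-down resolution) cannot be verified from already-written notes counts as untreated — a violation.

{A3, D4, F4}

F3: violates R2
G3: violates R4
A3: legal
B3: violates R4
C4: violates R1
D4: legal
E4: violates R4
F4: legal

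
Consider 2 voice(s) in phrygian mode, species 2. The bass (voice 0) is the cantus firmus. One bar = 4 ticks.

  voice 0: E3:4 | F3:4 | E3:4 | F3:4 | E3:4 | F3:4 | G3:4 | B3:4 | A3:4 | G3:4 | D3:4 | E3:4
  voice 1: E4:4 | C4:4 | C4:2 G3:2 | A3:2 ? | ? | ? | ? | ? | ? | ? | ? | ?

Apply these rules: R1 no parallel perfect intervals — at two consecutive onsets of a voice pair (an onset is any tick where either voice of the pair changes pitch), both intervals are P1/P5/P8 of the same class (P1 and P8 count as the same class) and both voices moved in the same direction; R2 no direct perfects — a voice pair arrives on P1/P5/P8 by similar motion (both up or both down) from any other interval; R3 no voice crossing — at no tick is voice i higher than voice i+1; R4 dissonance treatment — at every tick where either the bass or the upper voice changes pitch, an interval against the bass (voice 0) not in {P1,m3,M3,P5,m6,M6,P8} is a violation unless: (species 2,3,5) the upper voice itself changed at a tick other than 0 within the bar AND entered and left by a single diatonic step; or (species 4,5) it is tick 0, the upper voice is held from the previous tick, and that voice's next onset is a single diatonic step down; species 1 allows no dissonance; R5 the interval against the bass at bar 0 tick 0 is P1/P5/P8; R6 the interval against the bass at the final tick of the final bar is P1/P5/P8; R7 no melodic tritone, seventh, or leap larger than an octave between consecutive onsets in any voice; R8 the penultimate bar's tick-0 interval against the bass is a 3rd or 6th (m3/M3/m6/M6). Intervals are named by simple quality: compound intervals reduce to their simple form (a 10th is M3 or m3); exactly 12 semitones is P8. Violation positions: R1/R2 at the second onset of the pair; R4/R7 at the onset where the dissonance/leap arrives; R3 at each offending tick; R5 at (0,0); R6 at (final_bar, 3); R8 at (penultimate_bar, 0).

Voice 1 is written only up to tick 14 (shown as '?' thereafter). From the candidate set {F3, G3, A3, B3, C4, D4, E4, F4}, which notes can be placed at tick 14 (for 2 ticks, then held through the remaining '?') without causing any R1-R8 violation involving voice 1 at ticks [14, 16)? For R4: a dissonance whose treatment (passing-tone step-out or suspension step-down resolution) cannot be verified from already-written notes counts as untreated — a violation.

F3: legal
G3: violates R4
A3: legal
B3: violates R4
C4: legal
D4: legal
E4: violates R4
F4: legal

{A3, C4, D4, F3, F4}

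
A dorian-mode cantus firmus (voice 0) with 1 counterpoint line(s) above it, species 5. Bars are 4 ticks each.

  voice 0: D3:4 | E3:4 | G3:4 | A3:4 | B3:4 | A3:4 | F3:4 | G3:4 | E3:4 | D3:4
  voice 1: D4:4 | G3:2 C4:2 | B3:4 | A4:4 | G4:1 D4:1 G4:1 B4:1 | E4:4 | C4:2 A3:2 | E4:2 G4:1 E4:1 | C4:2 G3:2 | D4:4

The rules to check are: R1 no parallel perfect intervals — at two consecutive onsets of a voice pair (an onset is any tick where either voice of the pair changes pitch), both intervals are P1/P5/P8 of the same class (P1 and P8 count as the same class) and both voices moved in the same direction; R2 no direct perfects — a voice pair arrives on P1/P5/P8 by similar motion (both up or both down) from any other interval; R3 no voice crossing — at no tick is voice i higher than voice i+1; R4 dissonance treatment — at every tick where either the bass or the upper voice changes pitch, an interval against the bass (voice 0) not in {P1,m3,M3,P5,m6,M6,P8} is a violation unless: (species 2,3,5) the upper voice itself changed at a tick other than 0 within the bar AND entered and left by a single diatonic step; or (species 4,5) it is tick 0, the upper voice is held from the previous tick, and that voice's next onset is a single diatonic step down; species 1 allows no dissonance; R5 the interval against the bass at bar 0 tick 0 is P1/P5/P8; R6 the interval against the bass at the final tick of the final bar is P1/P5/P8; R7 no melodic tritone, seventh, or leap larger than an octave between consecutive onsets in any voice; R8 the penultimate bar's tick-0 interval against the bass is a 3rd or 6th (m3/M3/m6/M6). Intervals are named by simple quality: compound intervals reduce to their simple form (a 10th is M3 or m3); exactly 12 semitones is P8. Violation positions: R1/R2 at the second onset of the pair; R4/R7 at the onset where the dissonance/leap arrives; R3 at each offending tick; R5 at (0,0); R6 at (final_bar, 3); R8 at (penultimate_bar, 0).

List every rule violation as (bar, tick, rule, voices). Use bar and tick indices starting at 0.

bar 0: v0=D3 v1=D4 downbeat P8
bar 1: v0=E3 v1=G3 downbeat m3
bar 2: v0=G3 v1=B3 downbeat M3
bar 3: v0=A3 v1=A4 downbeat P8
bar 4: v0=B3 v1=G4 downbeat m6
bar 5: v0=A3 v1=E4 downbeat P5
bar 6: v0=F3 v1=C4 downbeat P5
bar 7: v0=G3 v1=E4 downbeat M6
bar 8: v0=E3 v1=C4 downbeat m6
bar 9: v0=D3 v1=D4 downbeat P8
  -> R2 @ bar 3 tick 0 v(0, 1): G3/B3 M3 -> A3/A4 P8 similar
  -> R7 @ bar 3 tick 0 v(1,): B3->A4 leap 10st
  -> R2 @ bar 5 tick 0 v(0, 1): B3/B4 P8 -> A3/E4 P5 similar
  -> R1 @ bar 6 tick 0 v(0, 1): A3/E4 P5 -> F3/C4 P5 similar

(3, 0, R2, (0, 1))
(3, 0, R7, (1,))
(5, 0, R2, (0, 1))
(6, 0, R1, (0, 1))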